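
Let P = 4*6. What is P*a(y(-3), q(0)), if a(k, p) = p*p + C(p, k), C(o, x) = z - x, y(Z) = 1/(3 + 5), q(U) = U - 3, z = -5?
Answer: 93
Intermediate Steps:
q(U) = -3 + U
y(Z) = ⅛ (y(Z) = 1/8 = ⅛)
P = 24
C(o, x) = -5 - x
a(k, p) = -5 + p² - k (a(k, p) = p*p + (-5 - k) = p² + (-5 - k) = -5 + p² - k)
P*a(y(-3), q(0)) = 24*(-5 + (-3 + 0)² - 1*⅛) = 24*(-5 + (-3)² - ⅛) = 24*(-5 + 9 - ⅛) = 24*(31/8) = 93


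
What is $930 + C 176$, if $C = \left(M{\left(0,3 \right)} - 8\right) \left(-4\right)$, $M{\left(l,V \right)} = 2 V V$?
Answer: $-6110$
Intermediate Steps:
$M{\left(l,V \right)} = 2 V^{2}$
$C = -40$ ($C = \left(2 \cdot 3^{2} - 8\right) \left(-4\right) = \left(2 \cdot 9 - 8\right) \left(-4\right) = \left(18 - 8\right) \left(-4\right) = 10 \left(-4\right) = -40$)
$930 + C 176 = 930 - 7040 = -6110$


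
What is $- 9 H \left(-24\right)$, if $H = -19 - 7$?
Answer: $-5616$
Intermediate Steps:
$H = -26$
$- 9 H \left(-24\right) = \left(-9\right) \left(-26\right) \left(-24\right) = 234 \left(-24\right) = -5616$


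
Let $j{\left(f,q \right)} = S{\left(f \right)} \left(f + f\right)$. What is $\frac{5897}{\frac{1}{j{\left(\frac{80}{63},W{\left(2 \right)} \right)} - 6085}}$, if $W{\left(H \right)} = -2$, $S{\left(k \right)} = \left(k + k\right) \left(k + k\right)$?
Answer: $- \frac{8948343650515}{250047} \approx -3.5787 \cdot 10^{7}$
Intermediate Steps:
$S{\left(k \right)} = 4 k^{2}$ ($S{\left(k \right)} = 2 k 2 k = 4 k^{2}$)
$j{\left(f,q \right)} = 8 f^{3}$ ($j{\left(f,q \right)} = 4 f^{2} \left(f + f\right) = 4 f^{2} \cdot 2 f = 8 f^{3}$)
$\frac{5897}{\frac{1}{j{\left(\frac{80}{63},W{\left(2 \right)} \right)} - 6085}} = \frac{5897}{\frac{1}{8 \left(\frac{80}{63}\right)^{3} - 6085}} = \frac{5897}{\frac{1}{8 \cdot \frac{512000}{250047} - 6085}} = \frac{5897}{\frac{1}{\frac{4096000}{250047} - 6085}} = \frac{5897}{\frac{1}{- \frac{1517439995}{250047}}} = \frac{5897}{- \frac{250047}{1517439995}} = 5897 \left(- \frac{1517439995}{250047}\right) = - \frac{8948343650515}{250047}$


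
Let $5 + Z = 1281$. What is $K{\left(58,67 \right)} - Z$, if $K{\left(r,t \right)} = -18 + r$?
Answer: $-1236$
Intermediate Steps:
$Z = 1276$ ($Z = -5 + 1281 = 1276$)
$K{\left(58,67 \right)} - Z = \left(-18 + 58\right) - 1276 = 40 - 1276 = -1236$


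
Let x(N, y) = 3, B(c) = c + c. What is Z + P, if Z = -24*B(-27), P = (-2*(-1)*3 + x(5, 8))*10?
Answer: 1386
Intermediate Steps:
B(c) = 2*c
P = 90 (P = (-2*(-1)*3 + 3)*10 = (2*3 + 3)*10 = (6 + 3)*10 = 9*10 = 90)
Z = 1296 (Z = -48*(-27) = -24*(-54) = 1296)
Z + P = 1296 + 90 = 1386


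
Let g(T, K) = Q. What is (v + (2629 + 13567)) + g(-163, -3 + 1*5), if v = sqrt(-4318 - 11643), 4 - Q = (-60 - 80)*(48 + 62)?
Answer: 31600 + I*sqrt(15961) ≈ 31600.0 + 126.34*I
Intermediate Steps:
Q = 15404 (Q = 4 - (-60 - 80)*(48 + 62) = 4 - (-140)*110 = 4 - 1*(-15400) = 4 + 15400 = 15404)
g(T, K) = 15404
v = I*sqrt(15961) (v = sqrt(-15961) = I*sqrt(15961) ≈ 126.34*I)
(v + (2629 + 13567)) + g(-163, -3 + 1*5) = (I*sqrt(15961) + (2629 + 13567)) + 15404 = (I*sqrt(15961) + 16196) + 15404 = (16196 + I*sqrt(15961)) + 15404 = 31600 + I*sqrt(15961)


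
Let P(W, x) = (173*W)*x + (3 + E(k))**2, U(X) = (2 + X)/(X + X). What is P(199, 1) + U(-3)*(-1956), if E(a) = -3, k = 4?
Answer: 34101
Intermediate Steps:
U(X) = (2 + X)/(2*X) (U(X) = (2 + X)/((2*X)) = (2 + X)*(1/(2*X)) = (2 + X)/(2*X))
P(W, x) = 173*W*x (P(W, x) = (173*W)*x + (3 - 3)**2 = 173*W*x + 0**2 = 173*W*x + 0 = 173*W*x)
P(199, 1) + U(-3)*(-1956) = 173*199*1 + ((1/2)*(2 - 3)/(-3))*(-1956) = 34427 + ((1/2)*(-1/3)*(-1))*(-1956) = 34427 + (1/6)*(-1956) = 34427 - 326 = 34101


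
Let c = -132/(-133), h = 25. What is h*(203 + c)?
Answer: 678275/133 ≈ 5099.8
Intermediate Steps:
c = 132/133 (c = -132*(-1/133) = 132/133 ≈ 0.99248)
h*(203 + c) = 25*(203 + 132/133) = 25*(27131/133) = 678275/133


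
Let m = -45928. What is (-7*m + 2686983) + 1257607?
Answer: 4266086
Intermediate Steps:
(-7*m + 2686983) + 1257607 = (-7*(-45928) + 2686983) + 1257607 = (321496 + 2686983) + 1257607 = 3008479 + 1257607 = 4266086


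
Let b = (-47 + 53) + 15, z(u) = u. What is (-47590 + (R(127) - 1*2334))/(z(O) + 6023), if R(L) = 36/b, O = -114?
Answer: -349456/41363 ≈ -8.4485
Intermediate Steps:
b = 21 (b = 6 + 15 = 21)
R(L) = 12/7 (R(L) = 36/21 = 36*(1/21) = 12/7)
(-47590 + (R(127) - 1*2334))/(z(O) + 6023) = (-47590 + (12/7 - 1*2334))/(-114 + 6023) = (-47590 + (12/7 - 2334))/5909 = (-47590 - 16326/7)*(1/5909) = -349456/7*1/5909 = -349456/41363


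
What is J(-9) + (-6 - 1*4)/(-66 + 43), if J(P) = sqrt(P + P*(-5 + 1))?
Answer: 10/23 + 3*sqrt(3) ≈ 5.6309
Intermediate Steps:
J(P) = sqrt(3)*sqrt(-P) (J(P) = sqrt(P + P*(-4)) = sqrt(P - 4*P) = sqrt(-3*P) = sqrt(3)*sqrt(-P))
J(-9) + (-6 - 1*4)/(-66 + 43) = sqrt(3)*sqrt(-1*(-9)) + (-6 - 1*4)/(-66 + 43) = sqrt(3)*sqrt(9) + (-6 - 4)/(-23) = sqrt(3)*3 - 10*(-1/23) = 3*sqrt(3) + 10/23 = 10/23 + 3*sqrt(3)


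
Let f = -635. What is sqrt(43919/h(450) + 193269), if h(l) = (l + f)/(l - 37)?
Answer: sqrt(2380570)/5 ≈ 308.58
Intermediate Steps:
h(l) = (-635 + l)/(-37 + l) (h(l) = (l - 635)/(l - 37) = (-635 + l)/(-37 + l))
sqrt(43919/h(450) + 193269) = sqrt(43919/(((-635 + 450)/(-37 + 450))) + 193269) = sqrt(43919/((-185/413)) + 193269) = sqrt(43919/(((1/413)*(-185))) + 193269) = sqrt(43919/(-185/413) + 193269) = sqrt(43919*(-413/185) + 193269) = sqrt(-490231/5 + 193269) = sqrt(476114/5) = sqrt(2380570)/5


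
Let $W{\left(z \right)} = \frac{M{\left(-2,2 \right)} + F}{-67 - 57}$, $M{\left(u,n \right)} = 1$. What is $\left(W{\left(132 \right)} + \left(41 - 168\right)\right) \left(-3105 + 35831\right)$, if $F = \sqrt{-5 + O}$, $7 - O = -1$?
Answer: $- \frac{257700887}{62} - \frac{16363 \sqrt{3}}{62} \approx -4.1569 \cdot 10^{6}$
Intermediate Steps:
$O = 8$ ($O = 7 - -1 = 7 + 1 = 8$)
$F = \sqrt{3}$ ($F = \sqrt{-5 + 8} = \sqrt{3} \approx 1.732$)
$W{\left(z \right)} = - \frac{1}{124} - \frac{\sqrt{3}}{124}$ ($W{\left(z \right)} = \frac{1 + \sqrt{3}}{-67 - 57} = \frac{1 + \sqrt{3}}{-124} = \left(1 + \sqrt{3}\right) \left(- \frac{1}{124}\right) = - \frac{1}{124} - \frac{\sqrt{3}}{124}$)
$\left(W{\left(132 \right)} + \left(41 - 168\right)\right) \left(-3105 + 35831\right) = \left(\left(- \frac{1}{124} - \frac{\sqrt{3}}{124}\right) + \left(41 - 168\right)\right) \left(-3105 + 35831\right) = \left(\left(- \frac{1}{124} - \frac{\sqrt{3}}{124}\right) + \left(41 - 168\right)\right) 32726 = \left(\left(- \frac{1}{124} - \frac{\sqrt{3}}{124}\right) - 127\right) 32726 = \left(- \frac{15749}{124} - \frac{\sqrt{3}}{124}\right) 32726 = - \frac{257700887}{62} - \frac{16363 \sqrt{3}}{62}$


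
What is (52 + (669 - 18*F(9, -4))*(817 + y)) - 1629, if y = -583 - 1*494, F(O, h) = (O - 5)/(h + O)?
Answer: -171773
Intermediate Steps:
F(O, h) = (-5 + O)/(O + h)
y = -1077 (y = -583 - 494 = -1077)
(52 + (669 - 18*F(9, -4))*(817 + y)) - 1629 = (52 + (669 - 18*(-5 + 9)/(9 - 4))*(817 - 1077)) - 1629 = (52 + (669 - 18*4/5)*(-260)) - 1629 = (52 + (669 - 18*⅘)*(-260)) - 1629 = (52 + (669 - 72/5)*(-260)) - 1629 = (52 + (3273/5)*(-260)) - 1629 = (52 - 170196) - 1629 = -170144 - 1629 = -171773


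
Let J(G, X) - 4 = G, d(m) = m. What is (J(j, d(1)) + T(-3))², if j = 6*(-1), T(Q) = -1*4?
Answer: 36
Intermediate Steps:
T(Q) = -4
j = -6
J(G, X) = 4 + G
(J(j, d(1)) + T(-3))² = ((4 - 6) - 4)² = (-2 - 4)² = (-6)² = 36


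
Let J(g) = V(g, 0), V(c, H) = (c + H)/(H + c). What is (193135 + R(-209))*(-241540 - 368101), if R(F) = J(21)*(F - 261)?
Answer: -117456483265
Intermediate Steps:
V(c, H) = 1 (V(c, H) = (H + c)/(H + c) = 1)
J(g) = 1
R(F) = -261 + F (R(F) = 1*(F - 261) = 1*(-261 + F) = -261 + F)
(193135 + R(-209))*(-241540 - 368101) = (193135 + (-261 - 209))*(-241540 - 368101) = (193135 - 470)*(-609641) = 192665*(-609641) = -117456483265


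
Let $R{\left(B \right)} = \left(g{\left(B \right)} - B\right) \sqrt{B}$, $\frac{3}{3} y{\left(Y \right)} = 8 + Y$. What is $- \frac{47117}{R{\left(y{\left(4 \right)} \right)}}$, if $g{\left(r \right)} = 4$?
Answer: $\frac{47117 \sqrt{3}}{48} \approx 1700.2$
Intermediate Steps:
$y{\left(Y \right)} = 8 + Y$
$R{\left(B \right)} = \sqrt{B} \left(4 - B\right)$ ($R{\left(B \right)} = \left(4 - B\right) \sqrt{B} = \sqrt{B} \left(4 - B\right)$)
$- \frac{47117}{R{\left(y{\left(4 \right)} \right)}} = - \frac{47117}{\sqrt{8 + 4} \left(4 - \left(8 + 4\right)\right)} = - \frac{47117}{\sqrt{12} \left(4 - 12\right)} = - \frac{47117}{2 \sqrt{3} \left(4 - 12\right)} = - \frac{47117}{2 \sqrt{3} \left(-8\right)} = - \frac{47117}{\left(-16\right) \sqrt{3}} = - 47117 \left(- \frac{\sqrt{3}}{48}\right) = \frac{47117 \sqrt{3}}{48}$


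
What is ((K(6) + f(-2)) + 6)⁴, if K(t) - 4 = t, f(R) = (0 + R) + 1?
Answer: 50625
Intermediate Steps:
f(R) = 1 + R (f(R) = R + 1 = 1 + R)
K(t) = 4 + t
((K(6) + f(-2)) + 6)⁴ = (((4 + 6) + (1 - 2)) + 6)⁴ = ((10 - 1) + 6)⁴ = (9 + 6)⁴ = 15⁴ = 50625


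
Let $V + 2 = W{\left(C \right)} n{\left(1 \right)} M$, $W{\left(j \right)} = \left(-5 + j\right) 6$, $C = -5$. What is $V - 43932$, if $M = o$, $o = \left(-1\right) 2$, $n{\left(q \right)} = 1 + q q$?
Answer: $-43694$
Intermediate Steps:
$n{\left(q \right)} = 1 + q^{2}$
$o = -2$
$M = -2$
$W{\left(j \right)} = -30 + 6 j$
$V = 238$ ($V = -2 + \left(-30 + 6 \left(-5\right)\right) \left(1 + 1^{2}\right) \left(-2\right) = -2 + \left(-30 - 30\right) \left(1 + 1\right) \left(-2\right) = -2 + \left(-60\right) 2 \left(-2\right) = -2 - -240 = -2 + 240 = 238$)
$V - 43932 = 238 - 43932 = -43694$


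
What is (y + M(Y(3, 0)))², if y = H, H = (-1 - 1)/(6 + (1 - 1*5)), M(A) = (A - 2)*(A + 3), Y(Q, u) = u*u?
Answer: 49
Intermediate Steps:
Y(Q, u) = u²
M(A) = (-2 + A)*(3 + A)
H = -1 (H = -2/(6 + (1 - 5)) = -2/(6 - 4) = -2/2 = -2*½ = -1)
y = -1
(y + M(Y(3, 0)))² = (-1 + (-6 + 0² + (0²)²))² = (-1 + (-6 + 0 + 0²))² = (-1 + (-6 + 0 + 0))² = (-1 - 6)² = (-7)² = 49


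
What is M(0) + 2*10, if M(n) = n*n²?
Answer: 20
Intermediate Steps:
M(n) = n³
M(0) + 2*10 = 0³ + 2*10 = 0 + 20 = 20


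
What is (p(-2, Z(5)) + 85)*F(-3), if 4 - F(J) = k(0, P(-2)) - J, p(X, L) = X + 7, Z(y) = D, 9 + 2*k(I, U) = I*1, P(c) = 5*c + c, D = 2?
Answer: 495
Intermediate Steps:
P(c) = 6*c
k(I, U) = -9/2 + I/2 (k(I, U) = -9/2 + (I*1)/2 = -9/2 + I/2)
Z(y) = 2
p(X, L) = 7 + X
F(J) = 17/2 + J (F(J) = 4 - ((-9/2 + (½)*0) - J) = 4 - ((-9/2 + 0) - J) = 4 - (-9/2 - J) = 4 + (9/2 + J) = 17/2 + J)
(p(-2, Z(5)) + 85)*F(-3) = ((7 - 2) + 85)*(17/2 - 3) = (5 + 85)*(11/2) = 90*(11/2) = 495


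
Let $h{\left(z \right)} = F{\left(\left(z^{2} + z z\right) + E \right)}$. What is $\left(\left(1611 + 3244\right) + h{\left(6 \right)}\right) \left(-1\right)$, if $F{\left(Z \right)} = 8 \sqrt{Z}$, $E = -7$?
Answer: $-4855 - 8 \sqrt{65} \approx -4919.5$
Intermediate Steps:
$h{\left(z \right)} = 8 \sqrt{-7 + 2 z^{2}}$ ($h{\left(z \right)} = 8 \sqrt{\left(z^{2} + z z\right) - 7} = 8 \sqrt{\left(z^{2} + z^{2}\right) - 7} = 8 \sqrt{2 z^{2} - 7} = 8 \sqrt{-7 + 2 z^{2}}$)
$\left(\left(1611 + 3244\right) + h{\left(6 \right)}\right) \left(-1\right) = \left(\left(1611 + 3244\right) + 8 \sqrt{-7 + 2 \cdot 6^{2}}\right) \left(-1\right) = \left(4855 + 8 \sqrt{-7 + 2 \cdot 36}\right) \left(-1\right) = \left(4855 + 8 \sqrt{-7 + 72}\right) \left(-1\right) = \left(4855 + 8 \sqrt{65}\right) \left(-1\right) = -4855 - 8 \sqrt{65}$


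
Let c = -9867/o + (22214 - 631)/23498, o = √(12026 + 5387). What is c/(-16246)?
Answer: -21583/381748508 + 897*√17413/25717418 ≈ 0.0045460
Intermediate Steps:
o = √17413 ≈ 131.96
c = 21583/23498 - 897*√17413/1583 (c = -9867*√17413/17413 + (22214 - 631)/23498 = -897*√17413/1583 + 21583*(1/23498) = -897*√17413/1583 + 21583/23498 = 21583/23498 - 897*√17413/1583 ≈ -73.855)
c/(-16246) = (21583/23498 - 897*√17413/1583)/(-16246) = (21583/23498 - 897*√17413/1583)*(-1/16246) = -21583/381748508 + 897*√17413/25717418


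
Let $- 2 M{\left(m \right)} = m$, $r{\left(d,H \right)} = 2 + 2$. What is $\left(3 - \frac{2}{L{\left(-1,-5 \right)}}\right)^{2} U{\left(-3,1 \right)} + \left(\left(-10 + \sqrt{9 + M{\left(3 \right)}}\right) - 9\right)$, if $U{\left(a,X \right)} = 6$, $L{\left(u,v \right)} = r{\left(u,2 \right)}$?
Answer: $\frac{37}{2} + \frac{\sqrt{30}}{2} \approx 21.239$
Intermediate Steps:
$r{\left(d,H \right)} = 4$
$L{\left(u,v \right)} = 4$
$M{\left(m \right)} = - \frac{m}{2}$
$\left(3 - \frac{2}{L{\left(-1,-5 \right)}}\right)^{2} U{\left(-3,1 \right)} + \left(\left(-10 + \sqrt{9 + M{\left(3 \right)}}\right) - 9\right) = \left(3 - \frac{2}{4}\right)^{2} \cdot 6 - \left(19 - \sqrt{9 - \frac{3}{2}}\right) = \left(3 - \frac{1}{2}\right)^{2} \cdot 6 - \left(19 - \sqrt{9 - \frac{3}{2}}\right) = \left(3 - \frac{1}{2}\right)^{2} \cdot 6 - \left(19 - \frac{\sqrt{30}}{2}\right) = \left(\frac{5}{2}\right)^{2} \cdot 6 - \left(19 - \frac{\sqrt{30}}{2}\right) = \frac{25}{4} \cdot 6 - \left(19 - \frac{\sqrt{30}}{2}\right) = \frac{75}{2} - \left(19 - \frac{\sqrt{30}}{2}\right) = \frac{37}{2} + \frac{\sqrt{30}}{2}$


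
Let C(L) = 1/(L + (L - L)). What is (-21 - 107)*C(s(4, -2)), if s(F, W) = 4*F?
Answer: -8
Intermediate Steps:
C(L) = 1/L (C(L) = 1/(L + 0) = 1/L)
(-21 - 107)*C(s(4, -2)) = (-21 - 107)/((4*4)) = -128/16 = -128*1/16 = -8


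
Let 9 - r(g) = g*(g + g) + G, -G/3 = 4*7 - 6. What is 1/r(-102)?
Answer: -1/20733 ≈ -4.8232e-5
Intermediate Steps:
G = -66 (G = -3*(4*7 - 6) = -3*(28 - 6) = -3*22 = -66)
r(g) = 75 - 2*g**2 (r(g) = 9 - (g*(g + g) - 66) = 9 - (g*(2*g) - 66) = 9 - (2*g**2 - 66) = 9 - (-66 + 2*g**2) = 9 + (66 - 2*g**2) = 75 - 2*g**2)
1/r(-102) = 1/(75 - 2*(-102)**2) = 1/(75 - 2*10404) = 1/(75 - 20808) = 1/(-20733) = -1/20733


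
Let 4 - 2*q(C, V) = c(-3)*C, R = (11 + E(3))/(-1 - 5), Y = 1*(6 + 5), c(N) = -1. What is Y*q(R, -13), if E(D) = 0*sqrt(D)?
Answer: 143/12 ≈ 11.917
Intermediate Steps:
E(D) = 0
Y = 11 (Y = 1*11 = 11)
R = -11/6 (R = (11 + 0)/(-1 - 5) = 11/(-6) = 11*(-1/6) = -11/6 ≈ -1.8333)
q(C, V) = 2 + C/2 (q(C, V) = 2 - (-1)*C/2 = 2 + C/2)
Y*q(R, -13) = 11*(2 + (1/2)*(-11/6)) = 11*(2 - 11/12) = 11*(13/12) = 143/12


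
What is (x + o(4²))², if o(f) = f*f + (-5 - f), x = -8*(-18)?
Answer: 143641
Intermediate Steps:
x = 144
o(f) = -5 + f² - f (o(f) = f² + (-5 - f) = -5 + f² - f)
(x + o(4²))² = (144 + (-5 + (4²)² - 1*4²))² = (144 + (-5 + 16² - 1*16))² = (144 + (-5 + 256 - 16))² = (144 + 235)² = 379² = 143641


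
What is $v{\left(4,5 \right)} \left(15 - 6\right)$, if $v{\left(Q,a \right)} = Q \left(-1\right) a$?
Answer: $-180$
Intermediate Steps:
$v{\left(Q,a \right)} = - Q a$
$v{\left(4,5 \right)} \left(15 - 6\right) = \left(-1\right) 4 \cdot 5 \left(15 - 6\right) = \left(-20\right) 9 = -180$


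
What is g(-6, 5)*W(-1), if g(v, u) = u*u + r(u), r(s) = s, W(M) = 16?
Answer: 480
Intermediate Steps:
g(v, u) = u + u**2 (g(v, u) = u*u + u = u**2 + u = u + u**2)
g(-6, 5)*W(-1) = (5*(1 + 5))*16 = (5*6)*16 = 30*16 = 480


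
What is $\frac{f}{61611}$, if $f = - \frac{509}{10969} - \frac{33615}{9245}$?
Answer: $- \frac{74685728}{1249574648091} \approx -5.9769 \cdot 10^{-5}$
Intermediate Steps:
$f = - \frac{74685728}{20281681}$ ($f = \left(-509\right) \frac{1}{10969} - \frac{6723}{1849} = - \frac{509}{10969} - \frac{6723}{1849} = - \frac{74685728}{20281681} \approx -3.6824$)
$\frac{f}{61611} = - \frac{74685728}{20281681 \cdot 61611} = \left(- \frac{74685728}{20281681}\right) \frac{1}{61611} = - \frac{74685728}{1249574648091}$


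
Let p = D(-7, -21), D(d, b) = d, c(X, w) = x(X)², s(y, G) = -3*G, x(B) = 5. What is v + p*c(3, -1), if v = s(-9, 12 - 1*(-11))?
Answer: -244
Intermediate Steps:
v = -69 (v = -3*(12 - 1*(-11)) = -3*(12 + 11) = -3*23 = -69)
c(X, w) = 25 (c(X, w) = 5² = 25)
p = -7
v + p*c(3, -1) = -69 - 7*25 = -69 - 175 = -244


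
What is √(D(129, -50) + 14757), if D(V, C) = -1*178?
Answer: √14579 ≈ 120.74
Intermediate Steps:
D(V, C) = -178
√(D(129, -50) + 14757) = √(-178 + 14757) = √14579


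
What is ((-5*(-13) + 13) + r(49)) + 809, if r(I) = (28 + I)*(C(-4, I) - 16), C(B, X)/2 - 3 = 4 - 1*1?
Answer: 579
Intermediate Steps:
C(B, X) = 12 (C(B, X) = 6 + 2*(4 - 1*1) = 6 + 2*(4 - 1) = 6 + 2*3 = 6 + 6 = 12)
r(I) = -112 - 4*I (r(I) = (28 + I)*(12 - 16) = (28 + I)*(-4) = -112 - 4*I)
((-5*(-13) + 13) + r(49)) + 809 = ((-5*(-13) + 13) + (-112 - 4*49)) + 809 = ((65 + 13) + (-112 - 196)) + 809 = (78 - 308) + 809 = -230 + 809 = 579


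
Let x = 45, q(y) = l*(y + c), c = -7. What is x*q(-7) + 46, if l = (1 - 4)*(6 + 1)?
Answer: 13276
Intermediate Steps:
l = -21 (l = -3*7 = -21)
q(y) = 147 - 21*y (q(y) = -21*(y - 7) = -21*(-7 + y) = 147 - 21*y)
x*q(-7) + 46 = 45*(147 - 21*(-7)) + 46 = 45*(147 + 147) + 46 = 45*294 + 46 = 13230 + 46 = 13276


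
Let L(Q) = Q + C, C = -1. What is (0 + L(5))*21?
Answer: 84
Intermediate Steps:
L(Q) = -1 + Q (L(Q) = Q - 1 = -1 + Q)
(0 + L(5))*21 = (0 + (-1 + 5))*21 = (0 + 4)*21 = 4*21 = 84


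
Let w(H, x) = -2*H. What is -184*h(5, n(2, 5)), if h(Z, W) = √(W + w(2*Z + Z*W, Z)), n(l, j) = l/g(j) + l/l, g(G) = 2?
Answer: -184*I*√38 ≈ -1134.3*I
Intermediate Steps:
n(l, j) = 1 + l/2 (n(l, j) = l/2 + l/l = l*(½) + 1 = l/2 + 1 = 1 + l/2)
h(Z, W) = √(W - 4*Z - 2*W*Z) (h(Z, W) = √(W - 2*(2*Z + Z*W)) = √(W - 2*(2*Z + W*Z)) = √(W + (-4*Z - 2*W*Z)) = √(W - 4*Z - 2*W*Z))
-184*h(5, n(2, 5)) = -184*√((1 + (½)*2) - 2*5*(2 + (1 + (½)*2))) = -184*√((1 + 1) - 2*5*(2 + (1 + 1))) = -184*√(2 - 2*5*(2 + 2)) = -184*√(2 - 2*5*4) = -184*√(2 - 40) = -184*I*√38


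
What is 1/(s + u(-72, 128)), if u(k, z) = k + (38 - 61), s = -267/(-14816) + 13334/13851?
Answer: -205216416/19294304759 ≈ -0.010636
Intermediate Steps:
s = 201254761/205216416 (s = -267*(-1/14816) + 13334*(1/13851) = 267/14816 + 13334/13851 = 201254761/205216416 ≈ 0.98069)
u(k, z) = -23 + k (u(k, z) = k - 23 = -23 + k)
1/(s + u(-72, 128)) = 1/(201254761/205216416 + (-23 - 72)) = 1/(201254761/205216416 - 95) = 1/(-19294304759/205216416) = -205216416/19294304759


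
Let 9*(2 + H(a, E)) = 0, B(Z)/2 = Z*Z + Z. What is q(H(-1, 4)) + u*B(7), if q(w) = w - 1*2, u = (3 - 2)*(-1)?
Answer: -116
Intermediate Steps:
B(Z) = 2*Z + 2*Z² (B(Z) = 2*(Z*Z + Z) = 2*(Z² + Z) = 2*(Z + Z²) = 2*Z + 2*Z²)
H(a, E) = -2 (H(a, E) = -2 + (⅑)*0 = -2 + 0 = -2)
u = -1 (u = 1*(-1) = -1)
q(w) = -2 + w (q(w) = w - 2 = -2 + w)
q(H(-1, 4)) + u*B(7) = (-2 - 2) - 2*7*(1 + 7) = -4 - 2*7*8 = -4 - 1*112 = -4 - 112 = -116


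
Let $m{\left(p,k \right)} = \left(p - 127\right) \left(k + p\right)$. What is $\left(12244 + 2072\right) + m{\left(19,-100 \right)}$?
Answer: $23064$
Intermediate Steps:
$m{\left(p,k \right)} = \left(-127 + p\right) \left(k + p\right)$
$\left(12244 + 2072\right) + m{\left(19,-100 \right)} = \left(12244 + 2072\right) - \left(-8387 - 361\right) = 14316 + \left(361 + 12700 - 2413 - 1900\right) = 14316 + 8748 = 23064$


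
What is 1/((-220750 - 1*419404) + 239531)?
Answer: -1/400623 ≈ -2.4961e-6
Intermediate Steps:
1/((-220750 - 1*419404) + 239531) = 1/((-220750 - 419404) + 239531) = 1/(-640154 + 239531) = 1/(-400623) = -1/400623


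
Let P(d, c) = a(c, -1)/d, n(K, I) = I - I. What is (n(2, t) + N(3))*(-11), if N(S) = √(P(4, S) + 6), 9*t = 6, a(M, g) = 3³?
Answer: -11*√51/2 ≈ -39.278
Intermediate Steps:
a(M, g) = 27
t = ⅔ (t = (⅑)*6 = ⅔ ≈ 0.66667)
n(K, I) = 0
P(d, c) = 27/d
N(S) = √51/2 (N(S) = √(27/4 + 6) = √(51/4) = √51/2)
(n(2, t) + N(3))*(-11) = (0 + √51/2)*(-11) = (√51/2)*(-11) = -11*√51/2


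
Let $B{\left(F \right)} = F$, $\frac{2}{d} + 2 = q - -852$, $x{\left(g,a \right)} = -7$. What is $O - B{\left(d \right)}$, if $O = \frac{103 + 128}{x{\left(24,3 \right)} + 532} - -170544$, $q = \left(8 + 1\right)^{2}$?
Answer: $\frac{3969421791}{23275} \approx 1.7054 \cdot 10^{5}$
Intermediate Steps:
$q = 81$ ($q = 9^{2} = 81$)
$d = \frac{2}{931}$ ($d = \frac{2}{-2 + \left(81 - -852\right)} = \frac{2}{-2 + \left(81 + 852\right)} = \frac{2}{-2 + 933} = \frac{2}{931} \approx 0.0021482$)
$O = \frac{4263611}{25}$ ($O = \frac{103 + 128}{-7 + 532} - -170544 = \frac{231}{525} + 170544 = 231 \cdot \frac{1}{525} + 170544 = \frac{11}{25} + 170544 = \frac{4263611}{25} \approx 1.7054 \cdot 10^{5}$)
$O - B{\left(d \right)} = \frac{4263611}{25} - \frac{2}{931} = \frac{3969421791}{23275}$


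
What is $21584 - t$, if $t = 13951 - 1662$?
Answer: $9295$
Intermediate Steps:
$t = 12289$
$21584 - t = 21584 - 12289 = 9295$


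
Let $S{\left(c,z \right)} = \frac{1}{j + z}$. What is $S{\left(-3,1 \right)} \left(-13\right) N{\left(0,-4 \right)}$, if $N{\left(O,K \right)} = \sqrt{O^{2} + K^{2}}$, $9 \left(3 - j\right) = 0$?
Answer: $-13$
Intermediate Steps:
$j = 3$ ($j = 3 - 0 = 3 + 0 = 3$)
$N{\left(O,K \right)} = \sqrt{K^{2} + O^{2}}$
$S{\left(c,z \right)} = \frac{1}{3 + z}$
$S{\left(-3,1 \right)} \left(-13\right) N{\left(0,-4 \right)} = \frac{1}{3 + 1} \left(-13\right) \sqrt{\left(-4\right)^{2} + 0^{2}} = \frac{1}{4} \left(-13\right) \sqrt{16 + 0} = \frac{1}{4} \left(-13\right) \sqrt{16} = \left(- \frac{13}{4}\right) 4 = -13$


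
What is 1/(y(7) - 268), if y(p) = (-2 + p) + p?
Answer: -1/256 ≈ -0.0039063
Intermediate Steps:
y(p) = -2 + 2*p
1/(y(7) - 268) = 1/((-2 + 2*7) - 268) = 1/((-2 + 14) - 268) = 1/(12 - 268) = 1/(-256) = -1/256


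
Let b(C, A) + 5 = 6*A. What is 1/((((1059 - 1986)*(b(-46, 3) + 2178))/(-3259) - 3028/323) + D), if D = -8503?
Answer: -1052657/8304579312 ≈ -0.00012676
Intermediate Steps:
b(C, A) = -5 + 6*A
1/((((1059 - 1986)*(b(-46, 3) + 2178))/(-3259) - 3028/323) + D) = 1/((((1059 - 1986)*((-5 + 6*3) + 2178))/(-3259) - 3028/323) - 8503) = 1/((-927*((-5 + 18) + 2178)*(-1/3259) - 3028*1/323) - 8503) = 1/((-927*(13 + 2178)*(-1/3259) - 3028/323) - 8503) = 1/((-927*2191*(-1/3259) - 3028/323) - 8503) = 1/((-2031057*(-1/3259) - 3028/323) - 8503) = 1/((2031057/3259 - 3028/323) - 8503) = 1/(646163159/1052657 - 8503) = 1/(-8304579312/1052657) = -1052657/8304579312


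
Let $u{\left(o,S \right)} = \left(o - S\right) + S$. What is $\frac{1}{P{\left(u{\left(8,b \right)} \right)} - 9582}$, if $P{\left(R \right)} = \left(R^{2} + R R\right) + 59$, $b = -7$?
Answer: $- \frac{1}{9395} \approx -0.00010644$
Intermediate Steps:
$u{\left(o,S \right)} = o$
$P{\left(R \right)} = 59 + 2 R^{2}$ ($P{\left(R \right)} = \left(R^{2} + R^{2}\right) + 59 = 2 R^{2} + 59 = 59 + 2 R^{2}$)
$\frac{1}{P{\left(u{\left(8,b \right)} \right)} - 9582} = \frac{1}{\left(59 + 2 \cdot 8^{2}\right) - 9582} = \frac{1}{\left(59 + 2 \cdot 64\right) - 9582} = \frac{1}{\left(59 + 128\right) - 9582} = \frac{1}{187 - 9582} = \frac{1}{-9395} = - \frac{1}{9395}$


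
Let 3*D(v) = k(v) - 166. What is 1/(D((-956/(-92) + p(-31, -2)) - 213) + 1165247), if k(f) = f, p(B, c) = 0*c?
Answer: 23/26797855 ≈ 8.5828e-7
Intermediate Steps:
p(B, c) = 0
D(v) = -166/3 + v/3 (D(v) = (v - 166)/3 = (-166 + v)/3 = -166/3 + v/3)
1/(D((-956/(-92) + p(-31, -2)) - 213) + 1165247) = 1/((-166/3 + ((-956/(-92) + 0) - 213)/3) + 1165247) = 1/((-166/3 + ((-956*(-1/92) + 0) - 213)/3) + 1165247) = 1/((-166/3 + ((239/23 + 0) - 213)/3) + 1165247) = 1/((-166/3 + (239/23 - 213)/3) + 1165247) = 1/((-166/3 + (⅓)*(-4660/23)) + 1165247) = 1/((-166/3 - 4660/69) + 1165247) = 1/(-2826/23 + 1165247) = 1/(26797855/23) = 23/26797855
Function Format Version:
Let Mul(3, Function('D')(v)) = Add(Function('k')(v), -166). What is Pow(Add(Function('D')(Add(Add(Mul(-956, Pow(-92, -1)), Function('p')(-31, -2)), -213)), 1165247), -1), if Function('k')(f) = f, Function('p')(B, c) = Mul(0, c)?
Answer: Rational(23, 26797855) ≈ 8.5828e-7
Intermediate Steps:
Function('p')(B, c) = 0
Function('D')(v) = Add(Rational(-166, 3), Mul(Rational(1, 3), v)) (Function('D')(v) = Mul(Rational(1, 3), Add(v, -166)) = Mul(Rational(1, 3), Add(-166, v)) = Add(Rational(-166, 3), Mul(Rational(1, 3), v)))
Pow(Add(Function('D')(Add(Add(Mul(-956, Pow(-92, -1)), Function('p')(-31, -2)), -213)), 1165247), -1) = Pow(Add(Add(Rational(-166, 3), Mul(Rational(1, 3), Add(Add(Mul(-956, Pow(-92, -1)), 0), -213))), 1165247), -1) = Pow(Add(Add(Rational(-166, 3), Mul(Rational(1, 3), Add(Add(Mul(-956, Rational(-1, 92)), 0), -213))), 1165247), -1) = Pow(Add(Add(Rational(-166, 3), Mul(Rational(1, 3), Add(Add(Rational(239, 23), 0), -213))), 1165247), -1) = Pow(Add(Add(Rational(-166, 3), Mul(Rational(1, 3), Add(Rational(239, 23), -213))), 1165247), -1) = Pow(Add(Add(Rational(-166, 3), Mul(Rational(1, 3), Rational(-4660, 23))), 1165247), -1) = Pow(Add(Add(Rational(-166, 3), Rational(-4660, 69)), 1165247), -1) = Pow(Add(Rational(-2826, 23), 1165247), -1) = Pow(Rational(26797855, 23), -1) = Rational(23, 26797855)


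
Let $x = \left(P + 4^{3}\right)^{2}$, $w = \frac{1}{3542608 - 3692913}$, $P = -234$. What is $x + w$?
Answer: $\frac{4343814499}{150305} \approx 28900.0$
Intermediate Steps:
$w = - \frac{1}{150305}$ ($w = \frac{1}{-150305} = - \frac{1}{150305} \approx -6.6531 \cdot 10^{-6}$)
$x = 28900$ ($x = \left(-234 + 4^{3}\right)^{2} = \left(-234 + 64\right)^{2} = \left(-170\right)^{2} = 28900$)
$x + w = 28900 - \frac{1}{150305} = \frac{4343814499}{150305}$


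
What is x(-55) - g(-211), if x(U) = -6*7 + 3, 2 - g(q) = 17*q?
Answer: -3628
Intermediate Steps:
g(q) = 2 - 17*q
x(U) = -39 (x(U) = -42 + 3 = -39)
x(-55) - g(-211) = -39 - (2 - 17*(-211)) = -39 - (2 + 3587) = -39 - 1*3589 = -39 - 3589 = -3628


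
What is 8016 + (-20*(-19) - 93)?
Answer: 8303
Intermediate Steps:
8016 + (-20*(-19) - 93) = 8016 + (380 - 93) = 8016 + 287 = 8303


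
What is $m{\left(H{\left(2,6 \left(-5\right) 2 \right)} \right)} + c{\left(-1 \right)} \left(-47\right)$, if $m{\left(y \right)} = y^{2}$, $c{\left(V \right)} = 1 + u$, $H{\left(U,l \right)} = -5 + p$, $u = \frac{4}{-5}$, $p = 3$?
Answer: $- \frac{27}{5} \approx -5.4$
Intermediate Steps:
$u = - \frac{4}{5}$ ($u = 4 \left(- \frac{1}{5}\right) = - \frac{4}{5} \approx -0.8$)
$H{\left(U,l \right)} = -2$ ($H{\left(U,l \right)} = -5 + 3 = -2$)
$c{\left(V \right)} = \frac{1}{5}$ ($c{\left(V \right)} = 1 - \frac{4}{5} = \frac{1}{5}$)
$m{\left(H{\left(2,6 \left(-5\right) 2 \right)} \right)} + c{\left(-1 \right)} \left(-47\right) = \left(-2\right)^{2} + \frac{1}{5} \left(-47\right) = 4 - \frac{47}{5} = - \frac{27}{5}$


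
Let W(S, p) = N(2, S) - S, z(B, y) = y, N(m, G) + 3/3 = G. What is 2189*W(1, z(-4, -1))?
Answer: -2189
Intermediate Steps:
N(m, G) = -1 + G
W(S, p) = -1 (W(S, p) = (-1 + S) - S = -1)
2189*W(1, z(-4, -1)) = 2189*(-1) = -2189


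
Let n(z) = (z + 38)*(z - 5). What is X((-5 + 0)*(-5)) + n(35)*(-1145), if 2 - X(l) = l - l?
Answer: -2507548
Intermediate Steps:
n(z) = (-5 + z)*(38 + z) (n(z) = (38 + z)*(-5 + z) = (-5 + z)*(38 + z))
X(l) = 2 (X(l) = 2 - (l - l) = 2 - 1*0 = 2 + 0 = 2)
X((-5 + 0)*(-5)) + n(35)*(-1145) = 2 + (-190 + 35**2 + 33*35)*(-1145) = 2 + (-190 + 1225 + 1155)*(-1145) = 2 + 2190*(-1145) = 2 - 2507550 = -2507548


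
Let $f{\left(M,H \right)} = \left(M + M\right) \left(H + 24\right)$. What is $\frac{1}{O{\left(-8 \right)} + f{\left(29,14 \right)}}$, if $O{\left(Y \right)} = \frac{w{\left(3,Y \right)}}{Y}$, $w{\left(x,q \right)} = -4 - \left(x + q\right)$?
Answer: $\frac{8}{17631} \approx 0.00045375$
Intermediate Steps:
$w{\left(x,q \right)} = -4 - q - x$ ($w{\left(x,q \right)} = -4 - \left(q + x\right) = -4 - q - x$)
$O{\left(Y \right)} = \frac{-7 - Y}{Y}$ ($O{\left(Y \right)} = \frac{-4 - Y - 3}{Y} = \frac{-7 - Y}{Y}$)
$f{\left(M,H \right)} = 2 M \left(24 + H\right)$
$\frac{1}{O{\left(-8 \right)} + f{\left(29,14 \right)}} = \frac{1}{\frac{-7 - -8}{-8} + 2 \cdot 29 \left(24 + 14\right)} = \frac{1}{- \frac{-7 + 8}{8} + 2 \cdot 29 \cdot 38} = \frac{1}{\left(- \frac{1}{8}\right) 1 + 2204} = \frac{1}{- \frac{1}{8} + 2204} = \frac{1}{\frac{17631}{8}} = \frac{8}{17631}$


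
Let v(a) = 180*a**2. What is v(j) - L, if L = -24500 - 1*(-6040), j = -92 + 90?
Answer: 19180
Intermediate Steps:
j = -2
L = -18460 (L = -24500 + 6040 = -18460)
v(j) - L = 180*(-2)**2 - 1*(-18460) = 180*4 + 18460 = 720 + 18460 = 19180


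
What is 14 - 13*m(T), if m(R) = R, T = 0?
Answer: 14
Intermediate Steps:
14 - 13*m(T) = 14 - 13*0 = 14 + 0 = 14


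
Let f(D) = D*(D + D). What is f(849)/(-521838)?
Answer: -80089/28991 ≈ -2.7625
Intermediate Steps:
f(D) = 2*D² (f(D) = D*(2*D) = 2*D²)
f(849)/(-521838) = (2*849²)/(-521838) = (2*720801)*(-1/521838) = 1441602*(-1/521838) = -80089/28991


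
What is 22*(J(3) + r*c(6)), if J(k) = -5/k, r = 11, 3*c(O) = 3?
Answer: 616/3 ≈ 205.33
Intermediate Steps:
c(O) = 1 (c(O) = (⅓)*3 = 1)
22*(J(3) + r*c(6)) = 22*(-5/3 + 11*1) = 22*(-5*⅓ + 11) = 22*(-5/3 + 11) = 22*(28/3) = 616/3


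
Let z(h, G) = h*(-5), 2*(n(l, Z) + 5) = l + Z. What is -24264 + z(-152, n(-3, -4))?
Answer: -23504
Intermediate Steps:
n(l, Z) = -5 + Z/2 + l/2 (n(l, Z) = -5 + (l + Z)/2 = -5 + (Z + l)/2 = -5 + (Z/2 + l/2) = -5 + Z/2 + l/2)
z(h, G) = -5*h
-24264 + z(-152, n(-3, -4)) = -24264 - 5*(-152) = -24264 + 760 = -23504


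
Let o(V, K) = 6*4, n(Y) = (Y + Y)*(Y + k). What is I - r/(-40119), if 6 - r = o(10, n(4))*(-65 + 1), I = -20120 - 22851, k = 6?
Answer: -574650669/13373 ≈ -42971.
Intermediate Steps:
I = -42971
n(Y) = 2*Y*(6 + Y) (n(Y) = (Y + Y)*(Y + 6) = (2*Y)*(6 + Y) = 2*Y*(6 + Y))
o(V, K) = 24
r = 1542 (r = 6 - 24*(-65 + 1) = 6 - 24*(-64) = 6 - 1*(-1536) = 6 + 1536 = 1542)
I - r/(-40119) = -42971 - 1542/(-40119) = -42971 - 1542*(-1)/40119 = -42971 - 1*(-514/13373) = -42971 + 514/13373 = -574650669/13373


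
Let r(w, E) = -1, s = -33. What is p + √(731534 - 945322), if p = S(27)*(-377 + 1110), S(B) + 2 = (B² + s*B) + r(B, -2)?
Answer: -120945 + 2*I*√53447 ≈ -1.2095e+5 + 462.37*I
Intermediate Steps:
S(B) = -3 + B² - 33*B (S(B) = -2 + ((B² - 33*B) - 1) = -2 + (-1 + B² - 33*B) = -3 + B² - 33*B)
p = -120945 (p = (-3 + 27² - 33*27)*(-377 + 1110) = (-3 + 729 - 891)*733 = -165*733 = -120945)
p + √(731534 - 945322) = -120945 + √(731534 - 945322) = -120945 + √(-213788) = -120945 + 2*I*√53447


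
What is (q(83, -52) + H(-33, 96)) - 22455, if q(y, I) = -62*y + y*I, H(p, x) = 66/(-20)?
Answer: -319203/10 ≈ -31920.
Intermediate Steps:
H(p, x) = -33/10 (H(p, x) = 66*(-1/20) = -33/10)
q(y, I) = -62*y + I*y
(q(83, -52) + H(-33, 96)) - 22455 = (83*(-62 - 52) - 33/10) - 22455 = (83*(-114) - 33/10) - 22455 = (-9462 - 33/10) - 22455 = -94653/10 - 22455 = -319203/10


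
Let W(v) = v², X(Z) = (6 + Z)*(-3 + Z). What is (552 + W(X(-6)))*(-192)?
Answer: -105984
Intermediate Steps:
X(Z) = (-3 + Z)*(6 + Z)
(552 + W(X(-6)))*(-192) = (552 + (-18 + (-6)² + 3*(-6))²)*(-192) = (552 + (-18 + 36 - 18)²)*(-192) = (552 + 0²)*(-192) = (552 + 0)*(-192) = 552*(-192) = -105984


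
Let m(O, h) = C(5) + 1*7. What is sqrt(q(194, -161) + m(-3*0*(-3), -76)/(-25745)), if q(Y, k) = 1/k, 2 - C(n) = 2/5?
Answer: 12*I*sqrt(780907638)/4144945 ≈ 0.080903*I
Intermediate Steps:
C(n) = 8/5 (C(n) = 2 - 2/5 = 8/5)
m(O, h) = 43/5 (m(O, h) = 8/5 + 1*7 = 8/5 + 7 = 43/5)
sqrt(q(194, -161) + m(-3*0*(-3), -76)/(-25745)) = sqrt(1/(-161) + (43/5)/(-25745)) = sqrt(-1/161 + (43/5)*(-1/25745)) = sqrt(-1/161 - 43/128725) = sqrt(-135648/20724725) = 12*I*sqrt(780907638)/4144945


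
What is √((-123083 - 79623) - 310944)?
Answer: 5*I*√20546 ≈ 716.69*I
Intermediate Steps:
√((-123083 - 79623) - 310944) = √(-202706 - 310944) = √(-513650) = 5*I*√20546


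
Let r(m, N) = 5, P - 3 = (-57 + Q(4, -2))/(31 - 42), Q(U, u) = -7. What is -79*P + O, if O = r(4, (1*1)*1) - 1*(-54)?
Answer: -7014/11 ≈ -637.64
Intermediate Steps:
P = 97/11 (P = 3 + (-57 - 7)/(31 - 42) = 3 - 64/(-11) = 3 - 64*(-1/11) = 3 + 64/11 = 97/11 ≈ 8.8182)
O = 59 (O = 5 - 1*(-54) = 5 + 54 = 59)
-79*P + O = -79*97/11 + 59 = -7663/11 + 59 = -7014/11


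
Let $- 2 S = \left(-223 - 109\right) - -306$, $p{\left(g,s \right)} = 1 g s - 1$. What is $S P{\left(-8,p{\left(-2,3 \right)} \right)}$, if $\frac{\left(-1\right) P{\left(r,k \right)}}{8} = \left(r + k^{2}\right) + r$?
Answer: $-3432$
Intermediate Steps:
$p{\left(g,s \right)} = -1 + g s$ ($p{\left(g,s \right)} = g s - 1 = -1 + g s$)
$S = 13$ ($S = - \frac{\left(-223 - 109\right) - -306}{2} = - \frac{-332 + 306}{2} = \left(- \frac{1}{2}\right) \left(-26\right) = 13$)
$P{\left(r,k \right)} = - 16 r - 8 k^{2}$ ($P{\left(r,k \right)} = - 8 \left(\left(r + k^{2}\right) + r\right) = - 8 \left(k^{2} + 2 r\right) = - 16 r - 8 k^{2}$)
$S P{\left(-8,p{\left(-2,3 \right)} \right)} = 13 \left(\left(-16\right) \left(-8\right) - 8 \left(-1 - 6\right)^{2}\right) = 13 \left(128 - 8 \left(-1 - 6\right)^{2}\right) = 13 \left(128 - 8 \left(-7\right)^{2}\right) = 13 \left(128 - 392\right) = 13 \left(-264\right) = -3432$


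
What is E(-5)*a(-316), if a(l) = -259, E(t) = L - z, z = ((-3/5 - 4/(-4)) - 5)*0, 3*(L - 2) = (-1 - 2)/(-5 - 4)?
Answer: -4921/9 ≈ -546.78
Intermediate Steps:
L = 19/9 (L = 2 + ((-1 - 2)/(-5 - 4))/3 = 2 + (-3/(-9))/3 = 2 + (-3*(-1/9))/3 = 2 + (1/3)*(1/3) = 2 + 1/9 = 19/9 ≈ 2.1111)
z = 0 (z = ((-3*1/5 - 4*(-1/4)) - 5)*0 = ((-3/5 + 1) - 5)*0 = (2/5 - 5)*0 = -23/5*0 = 0)
E(t) = 19/9 (E(t) = 19/9 - 1*0 = 19/9 + 0 = 19/9)
E(-5)*a(-316) = (19/9)*(-259) = -4921/9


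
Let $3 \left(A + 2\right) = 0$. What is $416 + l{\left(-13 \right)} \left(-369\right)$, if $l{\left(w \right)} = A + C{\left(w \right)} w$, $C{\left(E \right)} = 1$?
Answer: $5951$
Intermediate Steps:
$A = -2$ ($A = -2 + \frac{1}{3} \cdot 0 = -2 + 0 = -2$)
$l{\left(w \right)} = -2 + w$ ($l{\left(w \right)} = -2 + 1 w = -2 + w$)
$416 + l{\left(-13 \right)} \left(-369\right) = 416 + \left(-2 - 13\right) \left(-369\right) = 416 - -5535 = 416 + 5535 = 5951$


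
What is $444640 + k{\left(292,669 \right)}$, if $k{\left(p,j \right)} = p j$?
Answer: $639988$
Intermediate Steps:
$k{\left(p,j \right)} = j p$
$444640 + k{\left(292,669 \right)} = 444640 + 669 \cdot 292 = 444640 + 195348 = 639988$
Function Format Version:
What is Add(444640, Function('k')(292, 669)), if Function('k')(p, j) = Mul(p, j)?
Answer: 639988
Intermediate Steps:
Function('k')(p, j) = Mul(j, p)
Add(444640, Function('k')(292, 669)) = Add(444640, Mul(669, 292)) = Add(444640, 195348) = 639988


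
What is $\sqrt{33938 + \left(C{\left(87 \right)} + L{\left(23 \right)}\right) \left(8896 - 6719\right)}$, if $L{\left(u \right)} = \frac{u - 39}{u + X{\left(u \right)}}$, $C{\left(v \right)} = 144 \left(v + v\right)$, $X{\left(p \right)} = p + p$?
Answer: $\frac{\sqrt{259857023442}}{69} \approx 7387.9$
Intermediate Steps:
$X{\left(p \right)} = 2 p$
$C{\left(v \right)} = 288 v$ ($C{\left(v \right)} = 144 \cdot 2 v = 288 v$)
$L{\left(u \right)} = \frac{-39 + u}{3 u}$ ($L{\left(u \right)} = \frac{u - 39}{u + 2 u} = \frac{-39 + u}{3 u}$)
$\sqrt{33938 + \left(C{\left(87 \right)} + L{\left(23 \right)}\right) \left(8896 - 6719\right)} = \sqrt{33938 + \left(288 \cdot 87 + \frac{-39 + 23}{3 \cdot 23}\right) \left(8896 - 6719\right)} = \sqrt{33938 + \left(25056 + \frac{1}{3} \cdot \frac{1}{23} \left(-16\right)\right) 2177} = \sqrt{33938 + \left(25056 - \frac{16}{69}\right) 2177} = \sqrt{33938 + \frac{1728848}{69} \cdot 2177} = \sqrt{33938 + \frac{3763702096}{69}} = \sqrt{\frac{3766043818}{69}} = \frac{\sqrt{259857023442}}{69}$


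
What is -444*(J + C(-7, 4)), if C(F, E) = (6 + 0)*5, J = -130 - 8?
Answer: 47952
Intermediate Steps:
J = -138
C(F, E) = 30 (C(F, E) = 6*5 = 30)
-444*(J + C(-7, 4)) = -444*(-138 + 30) = -444*(-108) = -1*(-47952) = 47952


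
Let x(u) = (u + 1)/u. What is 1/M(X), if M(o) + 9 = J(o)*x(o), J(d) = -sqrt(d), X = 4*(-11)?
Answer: -396/5413 + 86*I*sqrt(11)/5413 ≈ -0.073157 + 0.052693*I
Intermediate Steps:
X = -44
x(u) = (1 + u)/u
M(o) = -9 - (1 + o)/sqrt(o) (M(o) = -9 + (-sqrt(o))*((1 + o)/o) = -9 - (1 + o)/sqrt(o))
1/M(X) = 1/(-9 - sqrt(-44) - 1/sqrt(-44)) = 1/(-9 - 2*I*sqrt(11) - (-1)*I*sqrt(11)/22) = 1/(-9 - 2*I*sqrt(11) + I*sqrt(11)/22) = 1/(-9 - 43*I*sqrt(11)/22)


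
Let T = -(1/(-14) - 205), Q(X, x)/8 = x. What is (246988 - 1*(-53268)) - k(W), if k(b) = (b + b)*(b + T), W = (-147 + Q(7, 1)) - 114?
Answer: 1932029/7 ≈ 2.7600e+5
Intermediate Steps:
Q(X, x) = 8*x
T = 2871/14 (T = -(-1/14 - 205) = -1*(-2871/14) = 2871/14 ≈ 205.07)
W = -253 (W = (-147 + 8*1) - 114 = (-147 + 8) - 114 = -139 - 114 = -253)
k(b) = 2*b*(2871/14 + b) (k(b) = (b + b)*(b + 2871/14) = (2*b)*(2871/14 + b) = 2*b*(2871/14 + b))
(246988 - 1*(-53268)) - k(W) = (246988 - 1*(-53268)) - (-253)*(2871 + 14*(-253))/7 = (246988 + 53268) - (-253)*(2871 - 3542)/7 = 300256 - (-253)*(-671)/7 = 300256 - 1*169763/7 = 300256 - 169763/7 = 1932029/7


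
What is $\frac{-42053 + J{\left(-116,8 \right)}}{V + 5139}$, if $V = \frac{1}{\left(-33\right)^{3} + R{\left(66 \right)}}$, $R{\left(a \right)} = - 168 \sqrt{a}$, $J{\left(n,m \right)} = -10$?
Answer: $- \frac{139381660557146007}{17028798462284450} + \frac{1766646 \sqrt{66}}{8514399231142225} \approx -8.1851$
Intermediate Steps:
$V = \frac{1}{-35937 - 168 \sqrt{66}}$ ($V = \frac{1}{\left(-33\right)^{3} - 168 \sqrt{66}} = \frac{1}{-35937 - 168 \sqrt{66}} \approx -2.6808 \cdot 10^{-5}$)
$\frac{-42053 + J{\left(-116,8 \right)}}{V + 5139} = \frac{-42053 - 10}{\left(- \frac{121}{4342105} + \frac{56 \sqrt{66}}{429868395}\right) + 5139} = - \frac{42063}{\frac{22314077474}{4342105} + \frac{56 \sqrt{66}}{429868395}}$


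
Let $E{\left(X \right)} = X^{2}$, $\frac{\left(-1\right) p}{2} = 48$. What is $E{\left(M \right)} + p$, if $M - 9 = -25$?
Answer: $160$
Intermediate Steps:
$M = -16$ ($M = 9 - 25 = -16$)
$p = -96$ ($p = \left(-2\right) 48 = -96$)
$E{\left(M \right)} + p = \left(-16\right)^{2} - 96 = 256 - 96 = 160$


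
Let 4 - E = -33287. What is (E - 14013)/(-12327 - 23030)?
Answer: -2754/5051 ≈ -0.54524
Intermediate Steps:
E = 33291 (E = 4 - 1*(-33287) = 4 + 33287 = 33291)
(E - 14013)/(-12327 - 23030) = (33291 - 14013)/(-12327 - 23030) = 19278/(-35357) = 19278*(-1/35357) = -2754/5051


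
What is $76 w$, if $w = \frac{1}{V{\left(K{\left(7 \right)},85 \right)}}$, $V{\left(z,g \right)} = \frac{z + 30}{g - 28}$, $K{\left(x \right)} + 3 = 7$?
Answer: $\frac{2166}{17} \approx 127.41$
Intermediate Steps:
$K{\left(x \right)} = 4$ ($K{\left(x \right)} = -3 + 7 = 4$)
$V{\left(z,g \right)} = \frac{30 + z}{-28 + g}$
$w = \frac{57}{34}$ ($w = \frac{1}{\frac{1}{-28 + 85} \left(30 + 4\right)} = \frac{1}{\frac{1}{57} \cdot 34} = \frac{1}{\frac{34}{57}} = \frac{57}{34} \approx 1.6765$)
$76 w = 76 \cdot \frac{57}{34} = \frac{2166}{17}$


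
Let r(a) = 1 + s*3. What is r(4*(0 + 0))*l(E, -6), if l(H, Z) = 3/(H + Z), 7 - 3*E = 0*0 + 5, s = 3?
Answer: -45/8 ≈ -5.6250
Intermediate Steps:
r(a) = 10 (r(a) = 1 + 3*3 = 1 + 9 = 10)
E = ⅔ (E = 7/3 - (0*0 + 5)/3 = 7/3 - (0 + 5)/3 = 7/3 - ⅓*5 = 7/3 - 5/3 = ⅔ ≈ 0.66667)
l(H, Z) = 3/(H + Z)
r(4*(0 + 0))*l(E, -6) = 10*(3/(⅔ - 6)) = 10*(3/(-16/3)) = 10*(3*(-3/16)) = 10*(-9/16) = -45/8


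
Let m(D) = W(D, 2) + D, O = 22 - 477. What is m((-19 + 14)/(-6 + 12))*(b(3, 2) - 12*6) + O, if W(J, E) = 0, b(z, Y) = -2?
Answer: -1180/3 ≈ -393.33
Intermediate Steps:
O = -455
m(D) = D (m(D) = 0 + D = D)
m((-19 + 14)/(-6 + 12))*(b(3, 2) - 12*6) + O = ((-19 + 14)/(-6 + 12))*(-2 - 12*6) - 455 = (-5/6)*(-2 - 72) - 455 = -5*⅙*(-74) - 455 = -⅚*(-74) - 455 = 185/3 - 455 = -1180/3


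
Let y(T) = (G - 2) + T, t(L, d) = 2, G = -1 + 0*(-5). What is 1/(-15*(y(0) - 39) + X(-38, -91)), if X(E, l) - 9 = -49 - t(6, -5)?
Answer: 1/588 ≈ 0.0017007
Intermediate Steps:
G = -1 (G = -1 + 0 = -1)
X(E, l) = -42 (X(E, l) = 9 + (-49 - 1*2) = 9 + (-49 - 2) = 9 - 51 = -42)
y(T) = -3 + T (y(T) = (-1 - 2) + T = -3 + T)
1/(-15*(y(0) - 39) + X(-38, -91)) = 1/(-15*((-3 + 0) - 39) - 42) = 1/(-15*(-3 - 39) - 42) = 1/(-15*(-42) - 42) = 1/(630 - 42) = 1/588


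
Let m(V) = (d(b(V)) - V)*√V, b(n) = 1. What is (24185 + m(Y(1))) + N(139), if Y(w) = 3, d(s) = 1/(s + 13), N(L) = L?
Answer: 24324 - 41*√3/14 ≈ 24319.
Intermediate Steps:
d(s) = 1/(13 + s)
m(V) = √V*(1/14 - V) (m(V) = (1/(13 + 1) - V)*√V = (1/14 - V)*√V = √V*(1/14 - V))
(24185 + m(Y(1))) + N(139) = (24185 + √3*(1/14 - 1*3)) + 139 = (24185 + √3*(1/14 - 3)) + 139 = (24185 + √3*(-41/14)) + 139 = (24185 - 41*√3/14) + 139 = 24324 - 41*√3/14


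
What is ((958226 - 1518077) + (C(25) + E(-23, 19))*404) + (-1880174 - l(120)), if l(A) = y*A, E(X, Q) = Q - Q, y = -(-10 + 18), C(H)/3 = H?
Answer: -2408765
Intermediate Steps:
C(H) = 3*H
y = -8 (y = -1*8 = -8)
E(X, Q) = 0
l(A) = -8*A
((958226 - 1518077) + (C(25) + E(-23, 19))*404) + (-1880174 - l(120)) = ((958226 - 1518077) + (3*25 + 0)*404) + (-1880174 - (-8)*120) = (-559851 + (75 + 0)*404) + (-1880174 - 1*(-960)) = (-559851 + 75*404) + (-1880174 + 960) = (-559851 + 30300) - 1879214 = -529551 - 1879214 = -2408765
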